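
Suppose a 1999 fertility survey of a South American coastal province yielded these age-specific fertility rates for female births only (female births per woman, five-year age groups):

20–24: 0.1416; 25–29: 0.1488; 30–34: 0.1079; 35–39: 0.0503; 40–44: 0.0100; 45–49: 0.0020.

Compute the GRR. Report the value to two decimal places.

Sum of female ASFRs = 0.1416 + 0.1488 + 0.1079 + 0.0503 + 0.0100 + 0.0020 = 0.4606
GRR = 5 × 0.4606 = 2.303

2.30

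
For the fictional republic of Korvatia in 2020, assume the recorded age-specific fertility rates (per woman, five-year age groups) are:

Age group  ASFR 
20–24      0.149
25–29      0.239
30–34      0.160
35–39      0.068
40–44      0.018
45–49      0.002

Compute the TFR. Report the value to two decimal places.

3.18

Sum of ASFRs = 0.149 + 0.239 + 0.160 + 0.068 + 0.018 + 0.002 = 0.636
TFR = 5 × 0.636 = 3.18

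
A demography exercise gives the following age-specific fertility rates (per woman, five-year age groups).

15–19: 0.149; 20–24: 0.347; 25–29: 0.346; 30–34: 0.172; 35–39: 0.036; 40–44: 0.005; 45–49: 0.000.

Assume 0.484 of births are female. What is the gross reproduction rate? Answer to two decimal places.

Proportion female at birth = 0.484.
Sum of ASFRs = 0.149 + 0.347 + 0.346 + 0.172 + 0.036 + 0.005 + 0.000 = 1.055
TFR = 5 × 1.055 = 5.275
GRR = 0.484 × 5.275 = 2.55310

2.55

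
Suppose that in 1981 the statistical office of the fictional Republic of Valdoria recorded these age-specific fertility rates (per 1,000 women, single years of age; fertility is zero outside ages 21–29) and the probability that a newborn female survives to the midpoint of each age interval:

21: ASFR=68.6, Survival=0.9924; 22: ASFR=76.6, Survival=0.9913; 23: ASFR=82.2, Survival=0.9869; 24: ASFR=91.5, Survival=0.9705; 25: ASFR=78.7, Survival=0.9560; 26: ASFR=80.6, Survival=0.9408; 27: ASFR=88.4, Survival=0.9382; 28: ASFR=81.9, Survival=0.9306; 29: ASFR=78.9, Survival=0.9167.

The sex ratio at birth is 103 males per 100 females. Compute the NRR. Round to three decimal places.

0.343

Proportion female at birth = 100 / (100 + 103) = 0.49261.
Survival-weighted fertility by age (1·fₓ·Sₓ):
  21: 1 × 68.6/1000 × 0.9924 = 0.06808
  22: 1 × 76.6/1000 × 0.9913 = 0.07593
  23: 1 × 82.2/1000 × 0.9869 = 0.08112
  24: 1 × 91.5/1000 × 0.9705 = 0.08880
  25: 1 × 78.7/1000 × 0.9560 = 0.07524
  26: 1 × 80.6/1000 × 0.9408 = 0.07583
  27: 1 × 88.4/1000 × 0.9382 = 0.08294
  28: 1 × 81.9/1000 × 0.9306 = 0.07622
  29: 1 × 78.9/1000 × 0.9167 = 0.07233
Sum = 0.69649
NRR = 0.49261 × 0.69649 = 0.34310
With NRR below 1 the population is below replacement fertility.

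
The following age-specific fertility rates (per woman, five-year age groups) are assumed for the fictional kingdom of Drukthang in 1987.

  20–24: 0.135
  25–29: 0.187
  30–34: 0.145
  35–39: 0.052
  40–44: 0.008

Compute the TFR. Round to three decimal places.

Sum of ASFRs = 0.135 + 0.187 + 0.145 + 0.052 + 0.008 = 0.527
TFR = 5 × 0.527 = 2.635

2.635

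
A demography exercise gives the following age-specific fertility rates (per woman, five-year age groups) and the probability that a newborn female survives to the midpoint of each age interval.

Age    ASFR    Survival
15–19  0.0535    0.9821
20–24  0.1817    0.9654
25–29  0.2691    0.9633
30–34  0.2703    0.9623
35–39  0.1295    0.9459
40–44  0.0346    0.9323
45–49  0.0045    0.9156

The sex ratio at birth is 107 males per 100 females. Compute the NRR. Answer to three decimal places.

2.189

Proportion female at birth = 100 / (100 + 107) = 0.48309.
Weighting each age-specific rate by interval width and survival:
  15–19: 5 × 0.0535 × 0.9821 = 0.26271
  20–24: 5 × 0.1817 × 0.9654 = 0.87707
  25–29: 5 × 0.2691 × 0.9633 = 1.29612
  30–34: 5 × 0.2703 × 0.9623 = 1.30055
  35–39: 5 × 0.1295 × 0.9459 = 0.61247
  40–44: 5 × 0.0346 × 0.9323 = 0.16129
  45–49: 5 × 0.0045 × 0.9156 = 0.02060
Sum = 4.53081
NRR = 0.48309 × 4.53081 = 2.18879
With NRR above 1 the population is above replacement fertility.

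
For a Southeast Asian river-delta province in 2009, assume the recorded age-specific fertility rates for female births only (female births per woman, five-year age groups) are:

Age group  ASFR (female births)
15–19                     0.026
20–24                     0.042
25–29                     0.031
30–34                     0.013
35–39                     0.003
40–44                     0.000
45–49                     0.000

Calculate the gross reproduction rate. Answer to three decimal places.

0.575

Sum of female ASFRs = 0.026 + 0.042 + 0.031 + 0.013 + 0.003 + 0.000 + 0.000 = 0.115
GRR = 5 × 0.115 = 0.575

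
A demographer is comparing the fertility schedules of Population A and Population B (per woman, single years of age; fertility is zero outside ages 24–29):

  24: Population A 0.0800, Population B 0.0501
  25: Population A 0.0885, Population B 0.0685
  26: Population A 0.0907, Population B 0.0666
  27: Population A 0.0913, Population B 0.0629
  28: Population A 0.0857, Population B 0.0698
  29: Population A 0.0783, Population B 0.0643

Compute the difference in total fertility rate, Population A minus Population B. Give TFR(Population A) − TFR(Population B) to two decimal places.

Population A:
  Sum of ASFRs = 0.0800 + 0.0885 + 0.0907 + 0.0913 + 0.0857 + 0.0783 = 0.5145
  TFR = 0.5145
Population B:
  Sum of ASFRs = 0.0501 + 0.0685 + 0.0666 + 0.0629 + 0.0698 + 0.0643 = 0.3822
  TFR = 0.3822
Difference = 0.5145 − 0.3822 = 0.1323

0.13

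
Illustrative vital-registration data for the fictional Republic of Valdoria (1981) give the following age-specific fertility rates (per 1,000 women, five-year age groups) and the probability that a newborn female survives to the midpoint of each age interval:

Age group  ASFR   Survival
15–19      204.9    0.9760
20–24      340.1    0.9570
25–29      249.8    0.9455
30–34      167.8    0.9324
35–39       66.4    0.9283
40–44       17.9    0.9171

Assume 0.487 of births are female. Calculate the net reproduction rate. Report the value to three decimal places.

2.426

Proportion female at birth = 0.487.
Survival-weighted fertility by age (5·fₓ·Sₓ):
  15–19: 5 × 204.9/1000 × 0.9760 = 0.99991
  20–24: 5 × 340.1/1000 × 0.9570 = 1.62738
  25–29: 5 × 249.8/1000 × 0.9455 = 1.18093
  30–34: 5 × 167.8/1000 × 0.9324 = 0.78228
  35–39: 5 × 66.4/1000 × 0.9283 = 0.30820
  40–44: 5 × 17.9/1000 × 0.9171 = 0.08208
Sum = 4.98078
NRR = 0.487 × 4.98078 = 2.42564
NRR > 1, so each generation more than replaces itself.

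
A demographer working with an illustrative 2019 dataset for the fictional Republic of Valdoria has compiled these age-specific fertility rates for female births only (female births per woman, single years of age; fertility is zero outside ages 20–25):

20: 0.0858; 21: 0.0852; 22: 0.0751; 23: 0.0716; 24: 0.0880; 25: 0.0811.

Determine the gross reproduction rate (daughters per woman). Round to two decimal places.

0.49

Sum of female ASFRs = 0.0858 + 0.0852 + 0.0751 + 0.0716 + 0.0880 + 0.0811 = 0.4868
GRR = 0.4868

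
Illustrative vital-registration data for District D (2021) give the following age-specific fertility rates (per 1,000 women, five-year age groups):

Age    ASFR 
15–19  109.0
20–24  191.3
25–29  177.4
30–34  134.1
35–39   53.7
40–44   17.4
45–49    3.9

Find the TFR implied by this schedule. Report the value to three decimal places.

3.434

Sum of ASFRs = 109.0 + 191.3 + 177.4 + 134.1 + 53.7 + 17.4 + 3.9 = 686.8
TFR = 5 × 686.8 / 1000 = 3.434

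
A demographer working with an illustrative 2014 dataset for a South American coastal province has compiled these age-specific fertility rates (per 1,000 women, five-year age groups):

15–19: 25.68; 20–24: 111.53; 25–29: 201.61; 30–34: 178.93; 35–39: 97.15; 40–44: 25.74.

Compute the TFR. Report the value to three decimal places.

Sum of ASFRs = 25.68 + 111.53 + 201.61 + 178.93 + 97.15 + 25.74 = 640.64
TFR = 5 × 640.64 / 1000 = 3.2032

3.203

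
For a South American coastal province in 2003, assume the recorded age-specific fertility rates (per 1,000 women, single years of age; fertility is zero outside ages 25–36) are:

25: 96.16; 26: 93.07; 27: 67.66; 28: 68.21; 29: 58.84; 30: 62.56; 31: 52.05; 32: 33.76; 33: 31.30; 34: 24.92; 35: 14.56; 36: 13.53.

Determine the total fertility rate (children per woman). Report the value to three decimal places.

Sum of ASFRs = 96.16 + 93.07 + 67.66 + 68.21 + 58.84 + 62.56 + 52.05 + 33.76 + 31.30 + 24.92 + 14.56 + 13.53 = 616.62
TFR = 616.62 / 1000 = 0.61662

0.617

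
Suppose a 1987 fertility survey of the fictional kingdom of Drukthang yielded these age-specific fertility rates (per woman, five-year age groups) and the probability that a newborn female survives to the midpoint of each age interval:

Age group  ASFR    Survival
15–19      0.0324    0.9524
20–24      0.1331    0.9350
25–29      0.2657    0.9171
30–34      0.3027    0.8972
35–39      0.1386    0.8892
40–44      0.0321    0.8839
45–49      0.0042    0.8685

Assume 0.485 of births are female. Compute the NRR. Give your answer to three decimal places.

2.003

Proportion female at birth = 0.485.
Weighting each age-specific rate by interval width and survival:
  15–19: 5 × 0.0324 × 0.9524 = 0.15429
  20–24: 5 × 0.1331 × 0.9350 = 0.62224
  25–29: 5 × 0.2657 × 0.9171 = 1.21837
  30–34: 5 × 0.3027 × 0.8972 = 1.35791
  35–39: 5 × 0.1386 × 0.8892 = 0.61622
  40–44: 5 × 0.0321 × 0.8839 = 0.14187
  45–49: 5 × 0.0042 × 0.8685 = 0.01824
Sum = 4.12914
NRR = 0.485 × 4.12914 = 2.00263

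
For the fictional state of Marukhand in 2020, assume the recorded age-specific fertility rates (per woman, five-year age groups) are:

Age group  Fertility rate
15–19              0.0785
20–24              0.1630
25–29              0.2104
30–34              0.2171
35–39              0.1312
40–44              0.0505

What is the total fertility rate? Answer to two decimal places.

4.25

Sum of ASFRs = 0.0785 + 0.1630 + 0.2104 + 0.2171 + 0.1312 + 0.0505 = 0.8507
TFR = 5 × 0.8507 = 4.2535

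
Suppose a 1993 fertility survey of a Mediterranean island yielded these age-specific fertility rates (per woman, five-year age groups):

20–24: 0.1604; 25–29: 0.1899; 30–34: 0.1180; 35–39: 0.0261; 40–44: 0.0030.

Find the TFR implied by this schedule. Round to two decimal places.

2.49

Sum of ASFRs = 0.1604 + 0.1899 + 0.1180 + 0.0261 + 0.0030 = 0.4974
TFR = 5 × 0.4974 = 2.487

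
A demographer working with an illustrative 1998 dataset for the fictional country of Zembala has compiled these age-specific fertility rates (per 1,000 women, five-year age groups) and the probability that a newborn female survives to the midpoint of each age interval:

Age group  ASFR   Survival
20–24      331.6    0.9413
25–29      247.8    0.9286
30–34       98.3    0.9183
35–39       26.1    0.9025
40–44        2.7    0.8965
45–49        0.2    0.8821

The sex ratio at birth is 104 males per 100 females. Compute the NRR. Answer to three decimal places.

1.614

Proportion female at birth = 100 / (100 + 104) = 0.49020.
Survival-weighted fertility by age (5·fₓ·Sₓ):
  20–24: 5 × 331.6/1000 × 0.9413 = 1.56068
  25–29: 5 × 247.8/1000 × 0.9286 = 1.15054
  30–34: 5 × 98.3/1000 × 0.9183 = 0.45134
  35–39: 5 × 26.1/1000 × 0.9025 = 0.11778
  40–44: 5 × 2.7/1000 × 0.8965 = 0.01210
  45–49: 5 × 0.2/1000 × 0.8821 = 0.00088
Sum = 3.29332
NRR = 0.49020 × 3.29332 = 1.61439
With NRR above 1 the population is above replacement fertility.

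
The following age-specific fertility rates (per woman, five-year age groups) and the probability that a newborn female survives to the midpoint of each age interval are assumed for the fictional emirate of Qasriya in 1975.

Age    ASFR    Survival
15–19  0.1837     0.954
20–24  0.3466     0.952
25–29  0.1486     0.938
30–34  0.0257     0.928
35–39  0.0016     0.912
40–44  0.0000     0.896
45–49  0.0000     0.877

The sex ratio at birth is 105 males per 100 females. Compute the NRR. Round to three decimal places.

Proportion female at birth = 100 / (100 + 105) = 0.48780.
Weighting each age-specific rate by interval width and survival:
  15–19: 5 × 0.1837 × 0.954 = 0.87625
  20–24: 5 × 0.3466 × 0.952 = 1.64982
  25–29: 5 × 0.1486 × 0.938 = 0.69693
  30–34: 5 × 0.0257 × 0.928 = 0.11925
  35–39: 5 × 0.0016 × 0.912 = 0.00730
  40–44: 5 × 0.0000 × 0.896 = 0.00000
  45–49: 5 × 0.0000 × 0.877 = 0.00000
Sum = 3.34955
NRR = 0.48780 × 3.34955 = 1.63391

1.634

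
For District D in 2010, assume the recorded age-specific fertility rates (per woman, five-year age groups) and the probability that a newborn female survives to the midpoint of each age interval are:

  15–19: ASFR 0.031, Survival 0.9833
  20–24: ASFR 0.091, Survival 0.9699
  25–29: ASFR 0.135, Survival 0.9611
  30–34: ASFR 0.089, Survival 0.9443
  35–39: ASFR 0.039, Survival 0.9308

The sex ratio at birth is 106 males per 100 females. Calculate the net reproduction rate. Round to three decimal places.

0.895

Proportion female at birth = 100 / (100 + 106) = 0.48544.
Each age group contributes 5 × ASFR × survival:
  15–19: 5 × 0.031 × 0.9833 = 0.15241
  20–24: 5 × 0.091 × 0.9699 = 0.44130
  25–29: 5 × 0.135 × 0.9611 = 0.64874
  30–34: 5 × 0.089 × 0.9443 = 0.42021
  35–39: 5 × 0.039 × 0.9308 = 0.18151
Sum = 1.84417
NRR = 0.48544 × 1.84417 = 0.89523
With NRR below 1 the population is below replacement fertility.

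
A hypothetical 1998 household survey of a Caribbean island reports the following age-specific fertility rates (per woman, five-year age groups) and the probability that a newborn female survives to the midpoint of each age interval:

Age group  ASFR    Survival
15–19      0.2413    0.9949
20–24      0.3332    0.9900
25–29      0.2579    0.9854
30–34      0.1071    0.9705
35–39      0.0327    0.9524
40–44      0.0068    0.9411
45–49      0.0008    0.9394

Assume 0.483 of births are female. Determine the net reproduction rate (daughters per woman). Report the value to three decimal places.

Proportion female at birth = 0.483.
Survival-weighted fertility by age (5·fₓ·Sₓ):
  15–19: 5 × 0.2413 × 0.9949 = 1.20035
  20–24: 5 × 0.3332 × 0.9900 = 1.64934
  25–29: 5 × 0.2579 × 0.9854 = 1.27067
  30–34: 5 × 0.1071 × 0.9705 = 0.51970
  35–39: 5 × 0.0327 × 0.9524 = 0.15572
  40–44: 5 × 0.0068 × 0.9411 = 0.03200
  45–49: 5 × 0.0008 × 0.9394 = 0.00376
Sum = 4.83154
NRR = 0.483 × 4.83154 = 2.33363

2.334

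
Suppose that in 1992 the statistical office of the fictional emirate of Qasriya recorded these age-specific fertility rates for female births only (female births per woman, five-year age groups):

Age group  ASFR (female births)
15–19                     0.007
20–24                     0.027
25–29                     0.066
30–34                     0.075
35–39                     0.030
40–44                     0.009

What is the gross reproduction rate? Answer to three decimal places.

Sum of female ASFRs = 0.007 + 0.027 + 0.066 + 0.075 + 0.030 + 0.009 = 0.214
GRR = 5 × 0.214 = 1.07

1.070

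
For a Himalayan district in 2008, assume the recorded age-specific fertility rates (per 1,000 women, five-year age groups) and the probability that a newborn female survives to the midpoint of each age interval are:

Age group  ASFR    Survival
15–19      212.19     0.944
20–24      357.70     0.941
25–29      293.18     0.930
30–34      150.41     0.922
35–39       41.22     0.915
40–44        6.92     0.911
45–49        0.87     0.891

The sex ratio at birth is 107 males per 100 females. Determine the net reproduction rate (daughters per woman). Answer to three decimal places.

Proportion female at birth = 100 / (100 + 107) = 0.48309.
Weighting each age-specific rate by interval width and survival:
  15–19: 5 × 212.19/1000 × 0.944 = 1.00154
  20–24: 5 × 357.70/1000 × 0.941 = 1.68298
  25–29: 5 × 293.18/1000 × 0.930 = 1.36329
  30–34: 5 × 150.41/1000 × 0.922 = 0.69339
  35–39: 5 × 41.22/1000 × 0.915 = 0.18858
  40–44: 5 × 6.92/1000 × 0.911 = 0.03152
  45–49: 5 × 0.87/1000 × 0.891 = 0.00388
Sum = 4.96518
NRR = 0.48309 × 4.96518 = 2.39863

2.399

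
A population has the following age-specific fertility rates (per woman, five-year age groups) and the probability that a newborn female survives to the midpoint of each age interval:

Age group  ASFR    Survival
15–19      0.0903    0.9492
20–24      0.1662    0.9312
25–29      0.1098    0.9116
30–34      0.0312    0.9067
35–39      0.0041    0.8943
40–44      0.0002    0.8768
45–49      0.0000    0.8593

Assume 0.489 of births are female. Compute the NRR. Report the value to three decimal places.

0.911

Proportion female at birth = 0.489.
Weighting each age-specific rate by interval width and survival:
  15–19: 5 × 0.0903 × 0.9492 = 0.42856
  20–24: 5 × 0.1662 × 0.9312 = 0.77383
  25–29: 5 × 0.1098 × 0.9116 = 0.50047
  30–34: 5 × 0.0312 × 0.9067 = 0.14145
  35–39: 5 × 0.0041 × 0.8943 = 0.01833
  40–44: 5 × 0.0002 × 0.8768 = 0.00088
  45–49: 5 × 0.0000 × 0.8593 = 0.00000
Sum = 1.86352
NRR = 0.489 × 1.86352 = 0.91126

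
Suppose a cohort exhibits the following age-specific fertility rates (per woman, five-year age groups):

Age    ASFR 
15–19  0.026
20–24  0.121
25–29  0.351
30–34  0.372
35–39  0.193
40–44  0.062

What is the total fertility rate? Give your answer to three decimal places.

Sum of ASFRs = 0.026 + 0.121 + 0.351 + 0.372 + 0.193 + 0.062 = 1.125
TFR = 5 × 1.125 = 5.625

5.625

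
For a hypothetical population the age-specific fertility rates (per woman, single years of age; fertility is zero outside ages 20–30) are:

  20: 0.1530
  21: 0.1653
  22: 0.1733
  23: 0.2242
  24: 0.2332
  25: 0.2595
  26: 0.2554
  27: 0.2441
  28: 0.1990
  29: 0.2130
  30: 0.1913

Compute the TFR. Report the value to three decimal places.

Sum of ASFRs = 0.1530 + 0.1653 + 0.1733 + 0.2242 + 0.2332 + 0.2595 + 0.2554 + 0.2441 + 0.1990 + 0.2130 + 0.1913 = 2.3113
TFR = 2.3113

2.311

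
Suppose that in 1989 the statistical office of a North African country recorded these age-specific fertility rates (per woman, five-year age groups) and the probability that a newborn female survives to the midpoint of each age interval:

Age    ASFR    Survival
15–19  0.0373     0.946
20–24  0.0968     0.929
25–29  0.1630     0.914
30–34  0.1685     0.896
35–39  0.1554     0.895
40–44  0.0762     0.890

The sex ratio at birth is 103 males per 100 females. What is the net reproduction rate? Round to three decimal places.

Proportion female at birth = 100 / (100 + 103) = 0.49261.
Survival-weighted fertility by age (5·fₓ·Sₓ):
  15–19: 5 × 0.0373 × 0.946 = 0.17643
  20–24: 5 × 0.0968 × 0.929 = 0.44964
  25–29: 5 × 0.1630 × 0.914 = 0.74491
  30–34: 5 × 0.1685 × 0.896 = 0.75488
  35–39: 5 × 0.1554 × 0.895 = 0.69542
  40–44: 5 × 0.0762 × 0.890 = 0.33909
Sum = 3.16037
NRR = 0.49261 × 3.16037 = 1.55683

1.557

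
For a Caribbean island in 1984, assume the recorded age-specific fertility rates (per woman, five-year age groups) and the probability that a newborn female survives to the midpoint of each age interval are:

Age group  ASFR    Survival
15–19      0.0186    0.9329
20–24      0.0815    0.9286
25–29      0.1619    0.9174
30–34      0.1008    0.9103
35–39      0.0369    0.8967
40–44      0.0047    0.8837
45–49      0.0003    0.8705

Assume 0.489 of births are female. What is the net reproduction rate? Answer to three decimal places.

0.907

Proportion female at birth = 0.489.
Weighting each age-specific rate by interval width and survival:
  15–19: 5 × 0.0186 × 0.9329 = 0.08676
  20–24: 5 × 0.0815 × 0.9286 = 0.37840
  25–29: 5 × 0.1619 × 0.9174 = 0.74264
  30–34: 5 × 0.1008 × 0.9103 = 0.45879
  35–39: 5 × 0.0369 × 0.8967 = 0.16544
  40–44: 5 × 0.0047 × 0.8837 = 0.02077
  45–49: 5 × 0.0003 × 0.8705 = 0.00131
Sum = 1.85411
NRR = 0.489 × 1.85411 = 0.90666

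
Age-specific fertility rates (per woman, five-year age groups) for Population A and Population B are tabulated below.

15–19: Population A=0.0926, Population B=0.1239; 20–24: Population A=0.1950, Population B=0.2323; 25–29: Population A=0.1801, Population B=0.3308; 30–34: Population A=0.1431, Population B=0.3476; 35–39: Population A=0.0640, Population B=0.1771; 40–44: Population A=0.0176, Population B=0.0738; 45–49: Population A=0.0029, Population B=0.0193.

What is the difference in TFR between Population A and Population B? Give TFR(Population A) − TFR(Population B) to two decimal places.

Population A:
  Sum of ASFRs = 0.0926 + 0.1950 + 0.1801 + 0.1431 + 0.0640 + 0.0176 + 0.0029 = 0.6953
  TFR = 5 × 0.6953 = 3.4765
Population B:
  Sum of ASFRs = 0.1239 + 0.2323 + 0.3308 + 0.3476 + 0.1771 + 0.0738 + 0.0193 = 1.3048
  TFR = 5 × 1.3048 = 6.524
Difference = 3.4765 − 6.524 = -3.0475

-3.05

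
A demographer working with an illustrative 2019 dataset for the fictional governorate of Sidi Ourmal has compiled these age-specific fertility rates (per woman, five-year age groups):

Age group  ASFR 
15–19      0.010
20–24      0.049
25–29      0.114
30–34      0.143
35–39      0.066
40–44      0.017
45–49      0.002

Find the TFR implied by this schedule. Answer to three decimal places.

Sum of ASFRs = 0.010 + 0.049 + 0.114 + 0.143 + 0.066 + 0.017 + 0.002 = 0.401
TFR = 5 × 0.401 = 2.005

2.005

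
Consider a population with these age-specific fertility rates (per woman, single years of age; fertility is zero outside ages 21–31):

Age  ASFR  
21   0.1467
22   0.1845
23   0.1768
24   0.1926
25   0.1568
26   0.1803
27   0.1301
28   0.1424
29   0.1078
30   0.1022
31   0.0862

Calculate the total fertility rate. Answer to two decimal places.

Sum of ASFRs = 0.1467 + 0.1845 + 0.1768 + 0.1926 + 0.1568 + 0.1803 + 0.1301 + 0.1424 + 0.1078 + 0.1022 + 0.0862 = 1.6064
TFR = 1.6064

1.61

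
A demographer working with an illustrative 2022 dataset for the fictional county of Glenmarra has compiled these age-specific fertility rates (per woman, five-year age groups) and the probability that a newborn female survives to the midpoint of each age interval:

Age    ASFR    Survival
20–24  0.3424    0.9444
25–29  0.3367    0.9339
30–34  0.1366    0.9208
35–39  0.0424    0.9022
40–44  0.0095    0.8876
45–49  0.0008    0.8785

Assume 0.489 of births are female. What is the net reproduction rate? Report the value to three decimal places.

Proportion female at birth = 0.489.
Per-age-group product (5 × ASFR × survival probability):
  20–24: 5 × 0.3424 × 0.9444 = 1.61681
  25–29: 5 × 0.3367 × 0.9339 = 1.57222
  30–34: 5 × 0.1366 × 0.9208 = 0.62891
  35–39: 5 × 0.0424 × 0.9022 = 0.19127
  40–44: 5 × 0.0095 × 0.8876 = 0.04216
  45–49: 5 × 0.0008 × 0.8785 = 0.00351
Sum = 4.05488
NRR = 0.489 × 4.05488 = 1.98284

1.983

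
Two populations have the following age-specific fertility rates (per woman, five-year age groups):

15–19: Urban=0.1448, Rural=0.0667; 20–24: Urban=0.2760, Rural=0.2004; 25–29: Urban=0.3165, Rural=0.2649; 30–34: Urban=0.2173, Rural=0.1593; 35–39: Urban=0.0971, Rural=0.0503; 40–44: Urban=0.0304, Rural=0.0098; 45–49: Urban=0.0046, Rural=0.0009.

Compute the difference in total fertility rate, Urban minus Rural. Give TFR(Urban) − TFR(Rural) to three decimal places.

1.672

Urban:
  Sum of ASFRs = 0.1448 + 0.2760 + 0.3165 + 0.2173 + 0.0971 + 0.0304 + 0.0046 = 1.0867
  TFR = 5 × 1.0867 = 5.4335
Rural:
  Sum of ASFRs = 0.0667 + 0.2004 + 0.2649 + 0.1593 + 0.0503 + 0.0098 + 0.0009 = 0.7523
  TFR = 5 × 0.7523 = 3.7615
Difference = 5.4335 − 3.7615 = 1.672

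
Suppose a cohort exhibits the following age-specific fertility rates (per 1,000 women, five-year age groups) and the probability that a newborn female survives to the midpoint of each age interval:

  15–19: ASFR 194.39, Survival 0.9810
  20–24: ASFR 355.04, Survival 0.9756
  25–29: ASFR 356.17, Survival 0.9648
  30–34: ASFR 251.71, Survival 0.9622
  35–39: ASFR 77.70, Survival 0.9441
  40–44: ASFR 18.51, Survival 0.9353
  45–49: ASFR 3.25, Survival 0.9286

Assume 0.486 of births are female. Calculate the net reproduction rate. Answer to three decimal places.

2.956

Proportion female at birth = 0.486.
Weighting each age-specific rate by interval width and survival:
  15–19: 5 × 194.39/1000 × 0.9810 = 0.95348
  20–24: 5 × 355.04/1000 × 0.9756 = 1.73189
  25–29: 5 × 356.17/1000 × 0.9648 = 1.71816
  30–34: 5 × 251.71/1000 × 0.9622 = 1.21098
  35–39: 5 × 77.70/1000 × 0.9441 = 0.36678
  40–44: 5 × 18.51/1000 × 0.9353 = 0.08656
  45–49: 5 × 3.25/1000 × 0.9286 = 0.01509
Sum = 6.08294
NRR = 0.486 × 6.08294 = 2.95631
An NRR exceeding 1 indicates intrinsic growth under these rates.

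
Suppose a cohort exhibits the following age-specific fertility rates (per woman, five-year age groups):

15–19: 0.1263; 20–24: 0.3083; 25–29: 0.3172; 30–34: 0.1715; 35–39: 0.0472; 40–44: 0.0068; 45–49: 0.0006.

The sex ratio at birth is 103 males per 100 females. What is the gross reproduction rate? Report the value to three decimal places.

2.409

Proportion female at birth = 100 / (100 + 103) = 0.49261.
Sum of ASFRs = 0.1263 + 0.3083 + 0.3172 + 0.1715 + 0.0472 + 0.0068 + 0.0006 = 0.9779
TFR = 5 × 0.9779 = 4.8895
GRR = 0.49261 × 4.8895 = 2.40862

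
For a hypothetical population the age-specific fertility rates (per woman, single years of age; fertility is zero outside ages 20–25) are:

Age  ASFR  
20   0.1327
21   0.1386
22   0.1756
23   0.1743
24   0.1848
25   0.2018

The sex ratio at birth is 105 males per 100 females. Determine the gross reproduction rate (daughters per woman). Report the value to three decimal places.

0.492

Proportion female at birth = 100 / (100 + 105) = 0.48780.
Sum of ASFRs = 0.1327 + 0.1386 + 0.1756 + 0.1743 + 0.1848 + 0.2018 = 1.0078
TFR = 1.0078
GRR = 0.48780 × 1.0078 = 0.49160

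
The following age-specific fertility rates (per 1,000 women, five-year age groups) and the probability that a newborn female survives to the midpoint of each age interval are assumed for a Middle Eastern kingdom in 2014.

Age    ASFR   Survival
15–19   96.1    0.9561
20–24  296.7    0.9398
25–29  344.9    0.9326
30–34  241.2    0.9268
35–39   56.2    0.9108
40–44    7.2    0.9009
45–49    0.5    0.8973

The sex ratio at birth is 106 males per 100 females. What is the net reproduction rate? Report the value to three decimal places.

Proportion female at birth = 100 / (100 + 106) = 0.48544.
Each age group contributes 5 × ASFR × survival:
  15–19: 5 × 96.1/1000 × 0.9561 = 0.45941
  20–24: 5 × 296.7/1000 × 0.9398 = 1.39419
  25–29: 5 × 344.9/1000 × 0.9326 = 1.60827
  30–34: 5 × 241.2/1000 × 0.9268 = 1.11772
  35–39: 5 × 56.2/1000 × 0.9108 = 0.25593
  40–44: 5 × 7.2/1000 × 0.9009 = 0.03243
  45–49: 5 × 0.5/1000 × 0.8973 = 0.00224
Sum = 4.87019
NRR = 0.48544 × 4.87019 = 2.36419
With NRR above 1 the population is above replacement fertility.

2.364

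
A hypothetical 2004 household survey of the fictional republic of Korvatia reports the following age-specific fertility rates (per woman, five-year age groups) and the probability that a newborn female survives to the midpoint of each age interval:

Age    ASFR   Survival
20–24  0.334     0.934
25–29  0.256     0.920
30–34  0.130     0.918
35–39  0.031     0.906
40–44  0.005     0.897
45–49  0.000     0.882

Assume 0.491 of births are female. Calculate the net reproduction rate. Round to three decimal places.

Proportion female at birth = 0.491.
Per-age-group product (5 × ASFR × survival probability):
  20–24: 5 × 0.334 × 0.934 = 1.55978
  25–29: 5 × 0.256 × 0.920 = 1.17760
  30–34: 5 × 0.130 × 0.918 = 0.59670
  35–39: 5 × 0.031 × 0.906 = 0.14043
  40–44: 5 × 0.005 × 0.897 = 0.02243
  45–49: 5 × 0.000 × 0.882 = 0.00000
Sum = 3.49694
NRR = 0.491 × 3.49694 = 1.71700

1.717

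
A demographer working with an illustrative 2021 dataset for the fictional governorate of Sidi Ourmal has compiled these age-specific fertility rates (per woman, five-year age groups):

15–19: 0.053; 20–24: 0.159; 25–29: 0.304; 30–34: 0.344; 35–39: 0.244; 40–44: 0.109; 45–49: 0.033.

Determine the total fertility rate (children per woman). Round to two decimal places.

Sum of ASFRs = 0.053 + 0.159 + 0.304 + 0.344 + 0.244 + 0.109 + 0.033 = 1.246
TFR = 5 × 1.246 = 6.23

6.23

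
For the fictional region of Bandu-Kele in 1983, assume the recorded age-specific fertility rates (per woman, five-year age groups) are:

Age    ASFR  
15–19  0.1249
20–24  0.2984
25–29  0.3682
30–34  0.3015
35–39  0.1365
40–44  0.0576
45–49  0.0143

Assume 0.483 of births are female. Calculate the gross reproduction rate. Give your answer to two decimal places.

Proportion female at birth = 0.483.
Sum of ASFRs = 0.1249 + 0.2984 + 0.3682 + 0.3015 + 0.1365 + 0.0576 + 0.0143 = 1.3014
TFR = 5 × 1.3014 = 6.507
GRR = 0.483 × 6.507 = 3.14288

3.14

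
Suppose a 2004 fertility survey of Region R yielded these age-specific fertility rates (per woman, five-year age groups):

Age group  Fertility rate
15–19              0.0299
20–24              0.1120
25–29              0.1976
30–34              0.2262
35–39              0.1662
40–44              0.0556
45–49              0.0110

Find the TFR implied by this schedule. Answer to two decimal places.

Sum of ASFRs = 0.0299 + 0.1120 + 0.1976 + 0.2262 + 0.1662 + 0.0556 + 0.0110 = 0.7985
TFR = 5 × 0.7985 = 3.9925

3.99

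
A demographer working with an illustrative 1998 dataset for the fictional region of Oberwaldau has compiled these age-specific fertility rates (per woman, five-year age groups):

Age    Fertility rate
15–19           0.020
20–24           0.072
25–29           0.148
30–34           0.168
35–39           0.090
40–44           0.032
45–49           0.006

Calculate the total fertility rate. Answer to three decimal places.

2.680

Sum of ASFRs = 0.020 + 0.072 + 0.148 + 0.168 + 0.090 + 0.032 + 0.006 = 0.536
TFR = 5 × 0.536 = 2.68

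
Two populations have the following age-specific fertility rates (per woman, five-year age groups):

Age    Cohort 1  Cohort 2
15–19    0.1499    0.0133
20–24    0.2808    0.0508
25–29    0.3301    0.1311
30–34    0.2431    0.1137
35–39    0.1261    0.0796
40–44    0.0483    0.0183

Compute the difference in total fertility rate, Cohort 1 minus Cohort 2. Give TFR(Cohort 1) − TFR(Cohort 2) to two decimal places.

Cohort 1:
  Sum of ASFRs = 0.1499 + 0.2808 + 0.3301 + 0.2431 + 0.1261 + 0.0483 = 1.1783
  TFR = 5 × 1.1783 = 5.8915
Cohort 2:
  Sum of ASFRs = 0.0133 + 0.0508 + 0.1311 + 0.1137 + 0.0796 + 0.0183 = 0.4068
  TFR = 5 × 0.4068 = 2.034
Difference = 5.8915 − 2.034 = 3.8575

3.86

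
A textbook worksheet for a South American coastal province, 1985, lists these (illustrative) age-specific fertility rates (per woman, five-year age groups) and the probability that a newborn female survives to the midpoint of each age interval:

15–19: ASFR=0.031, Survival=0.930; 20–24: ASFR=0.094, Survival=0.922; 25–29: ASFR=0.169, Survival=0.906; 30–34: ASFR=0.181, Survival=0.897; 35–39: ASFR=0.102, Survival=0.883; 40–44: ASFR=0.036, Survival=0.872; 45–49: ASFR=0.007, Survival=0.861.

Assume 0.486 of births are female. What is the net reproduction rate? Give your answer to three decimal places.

1.357

Proportion female at birth = 0.486.
Each age group contributes 5 × ASFR × survival:
  15–19: 5 × 0.031 × 0.930 = 0.14415
  20–24: 5 × 0.094 × 0.922 = 0.43334
  25–29: 5 × 0.169 × 0.906 = 0.76557
  30–34: 5 × 0.181 × 0.897 = 0.81179
  35–39: 5 × 0.102 × 0.883 = 0.45033
  40–44: 5 × 0.036 × 0.872 = 0.15696
  45–49: 5 × 0.007 × 0.861 = 0.03014
Sum = 2.79228
NRR = 0.486 × 2.79228 = 1.35705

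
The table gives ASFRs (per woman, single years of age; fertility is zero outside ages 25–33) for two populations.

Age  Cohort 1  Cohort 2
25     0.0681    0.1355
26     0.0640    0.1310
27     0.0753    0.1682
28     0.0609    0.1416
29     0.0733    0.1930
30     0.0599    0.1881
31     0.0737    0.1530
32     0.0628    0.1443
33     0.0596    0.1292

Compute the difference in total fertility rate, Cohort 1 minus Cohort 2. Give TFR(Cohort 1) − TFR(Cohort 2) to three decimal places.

-0.786

Cohort 1:
  Sum of ASFRs = 0.0681 + 0.0640 + 0.0753 + 0.0609 + 0.0733 + 0.0599 + 0.0737 + 0.0628 + 0.0596 = 0.5976
  TFR = 0.5976
Cohort 2:
  Sum of ASFRs = 0.1355 + 0.1310 + 0.1682 + 0.1416 + 0.1930 + 0.1881 + 0.1530 + 0.1443 + 0.1292 = 1.3839
  TFR = 1.3839
Difference = 0.5976 − 1.3839 = -0.7863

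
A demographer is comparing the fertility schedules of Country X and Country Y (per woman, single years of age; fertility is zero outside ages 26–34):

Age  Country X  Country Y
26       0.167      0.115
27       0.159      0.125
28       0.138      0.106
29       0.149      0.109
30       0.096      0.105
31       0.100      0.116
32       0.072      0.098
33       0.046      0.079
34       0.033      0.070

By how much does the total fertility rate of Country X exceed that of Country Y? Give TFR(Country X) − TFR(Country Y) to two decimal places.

Country X:
  Sum of ASFRs = 0.167 + 0.159 + 0.138 + 0.149 + 0.096 + 0.100 + 0.072 + 0.046 + 0.033 = 0.960
  TFR = 0.96
Country Y:
  Sum of ASFRs = 0.115 + 0.125 + 0.106 + 0.109 + 0.105 + 0.116 + 0.098 + 0.079 + 0.070 = 0.923
  TFR = 0.923
Difference = 0.96 − 0.923 = 0.037

0.04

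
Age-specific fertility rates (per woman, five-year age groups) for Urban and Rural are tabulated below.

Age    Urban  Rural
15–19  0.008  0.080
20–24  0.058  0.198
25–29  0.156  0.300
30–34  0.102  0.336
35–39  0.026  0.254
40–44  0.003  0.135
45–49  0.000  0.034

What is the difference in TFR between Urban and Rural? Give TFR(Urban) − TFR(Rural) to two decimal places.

Urban:
  Sum of ASFRs = 0.008 + 0.058 + 0.156 + 0.102 + 0.026 + 0.003 + 0.000 = 0.353
  TFR = 5 × 0.353 = 1.765
Rural:
  Sum of ASFRs = 0.080 + 0.198 + 0.300 + 0.336 + 0.254 + 0.135 + 0.034 = 1.337
  TFR = 5 × 1.337 = 6.685
Difference = 1.765 − 6.685 = -4.92

-4.92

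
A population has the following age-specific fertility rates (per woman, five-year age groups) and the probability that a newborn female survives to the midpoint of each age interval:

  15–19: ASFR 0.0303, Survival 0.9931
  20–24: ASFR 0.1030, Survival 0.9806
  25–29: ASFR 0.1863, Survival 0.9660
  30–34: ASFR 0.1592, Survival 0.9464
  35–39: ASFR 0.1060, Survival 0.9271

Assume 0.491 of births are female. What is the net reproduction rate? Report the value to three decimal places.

Proportion female at birth = 0.491.
Per-age-group product (5 × ASFR × survival probability):
  15–19: 5 × 0.0303 × 0.9931 = 0.15045
  20–24: 5 × 0.1030 × 0.9806 = 0.50501
  25–29: 5 × 0.1863 × 0.9660 = 0.89983
  30–34: 5 × 0.1592 × 0.9464 = 0.75333
  35–39: 5 × 0.1060 × 0.9271 = 0.49136
Sum = 2.79998
NRR = 0.491 × 2.79998 = 1.37479

1.375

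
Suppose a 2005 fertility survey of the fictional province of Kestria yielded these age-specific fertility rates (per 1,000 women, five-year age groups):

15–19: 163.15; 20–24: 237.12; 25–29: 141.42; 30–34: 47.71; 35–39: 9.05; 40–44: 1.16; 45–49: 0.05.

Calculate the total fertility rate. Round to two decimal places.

Sum of ASFRs = 163.15 + 237.12 + 141.42 + 47.71 + 9.05 + 1.16 + 0.05 = 599.66
TFR = 5 × 599.66 / 1000 = 2.9983

3.00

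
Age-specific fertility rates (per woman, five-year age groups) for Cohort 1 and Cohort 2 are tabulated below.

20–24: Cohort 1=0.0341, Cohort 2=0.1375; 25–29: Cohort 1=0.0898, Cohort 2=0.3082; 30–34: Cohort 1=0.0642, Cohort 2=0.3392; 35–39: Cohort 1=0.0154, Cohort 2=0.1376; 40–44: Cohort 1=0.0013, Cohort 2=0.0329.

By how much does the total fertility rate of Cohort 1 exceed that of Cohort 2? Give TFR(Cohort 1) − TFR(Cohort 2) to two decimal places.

Cohort 1:
  Sum of ASFRs = 0.0341 + 0.0898 + 0.0642 + 0.0154 + 0.0013 = 0.2048
  TFR = 5 × 0.2048 = 1.024
Cohort 2:
  Sum of ASFRs = 0.1375 + 0.3082 + 0.3392 + 0.1376 + 0.0329 = 0.9554
  TFR = 5 × 0.9554 = 4.777
Difference = 1.024 − 4.777 = -3.753

-3.75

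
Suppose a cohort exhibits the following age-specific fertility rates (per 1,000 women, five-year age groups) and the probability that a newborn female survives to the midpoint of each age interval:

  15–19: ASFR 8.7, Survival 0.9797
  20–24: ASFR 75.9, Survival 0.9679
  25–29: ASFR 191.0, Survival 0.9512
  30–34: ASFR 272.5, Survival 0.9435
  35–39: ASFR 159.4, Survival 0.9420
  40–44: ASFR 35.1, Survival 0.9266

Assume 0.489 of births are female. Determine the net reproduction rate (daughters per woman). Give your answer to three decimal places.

Proportion female at birth = 0.489.
Each age group contributes 5 × ASFR × survival:
  15–19: 5 × 8.7/1000 × 0.9797 = 0.04262
  20–24: 5 × 75.9/1000 × 0.9679 = 0.36732
  25–29: 5 × 191.0/1000 × 0.9512 = 0.90840
  30–34: 5 × 272.5/1000 × 0.9435 = 1.28552
  35–39: 5 × 159.4/1000 × 0.9420 = 0.75077
  40–44: 5 × 35.1/1000 × 0.9266 = 0.16262
Sum = 3.51725
NRR = 0.489 × 3.51725 = 1.71994
NRR > 1, so each generation more than replaces itself.

1.720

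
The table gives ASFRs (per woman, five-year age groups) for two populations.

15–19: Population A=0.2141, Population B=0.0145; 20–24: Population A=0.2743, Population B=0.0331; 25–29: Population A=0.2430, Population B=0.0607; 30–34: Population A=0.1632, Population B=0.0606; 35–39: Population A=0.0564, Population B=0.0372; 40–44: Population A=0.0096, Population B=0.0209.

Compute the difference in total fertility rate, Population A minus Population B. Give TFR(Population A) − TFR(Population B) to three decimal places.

3.668

Population A:
  Sum of ASFRs = 0.2141 + 0.2743 + 0.2430 + 0.1632 + 0.0564 + 0.0096 = 0.9606
  TFR = 5 × 0.9606 = 4.803
Population B:
  Sum of ASFRs = 0.0145 + 0.0331 + 0.0607 + 0.0606 + 0.0372 + 0.0209 = 0.2270
  TFR = 5 × 0.2270 = 1.135
Difference = 4.803 − 1.135 = 3.668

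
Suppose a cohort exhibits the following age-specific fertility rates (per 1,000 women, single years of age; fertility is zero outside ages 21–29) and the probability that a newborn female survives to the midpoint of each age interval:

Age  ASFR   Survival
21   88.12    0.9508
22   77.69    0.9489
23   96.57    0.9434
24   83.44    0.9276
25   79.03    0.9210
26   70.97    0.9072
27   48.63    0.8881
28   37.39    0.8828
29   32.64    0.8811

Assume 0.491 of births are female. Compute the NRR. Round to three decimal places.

0.279

Proportion female at birth = 0.491.
Per-age-group product (1 × ASFR × survival probability):
  21: 1 × 88.12/1000 × 0.9508 = 0.08378
  22: 1 × 77.69/1000 × 0.9489 = 0.07372
  23: 1 × 96.57/1000 × 0.9434 = 0.09110
  24: 1 × 83.44/1000 × 0.9276 = 0.07740
  25: 1 × 79.03/1000 × 0.9210 = 0.07279
  26: 1 × 70.97/1000 × 0.9072 = 0.06438
  27: 1 × 48.63/1000 × 0.8881 = 0.04319
  28: 1 × 37.39/1000 × 0.8828 = 0.03301
  29: 1 × 32.64/1000 × 0.8811 = 0.02876
Sum = 0.56813
NRR = 0.491 × 0.56813 = 0.27895
An NRR under 1 implies long-run decline under these rates.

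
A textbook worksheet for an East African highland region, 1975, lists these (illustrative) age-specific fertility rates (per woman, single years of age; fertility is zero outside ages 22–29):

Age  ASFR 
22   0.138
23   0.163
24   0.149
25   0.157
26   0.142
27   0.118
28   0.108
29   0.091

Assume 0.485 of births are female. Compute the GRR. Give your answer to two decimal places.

0.52

Proportion female at birth = 0.485.
Sum of ASFRs = 0.138 + 0.163 + 0.149 + 0.157 + 0.142 + 0.118 + 0.108 + 0.091 = 1.066
TFR = 1.066
GRR = 0.485 × 1.066 = 0.51701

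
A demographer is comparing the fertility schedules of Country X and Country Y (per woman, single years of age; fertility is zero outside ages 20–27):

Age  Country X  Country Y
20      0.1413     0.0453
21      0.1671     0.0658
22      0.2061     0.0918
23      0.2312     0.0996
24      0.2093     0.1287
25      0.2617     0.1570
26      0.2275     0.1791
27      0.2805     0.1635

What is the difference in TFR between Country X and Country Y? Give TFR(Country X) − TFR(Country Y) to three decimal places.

Country X:
  Sum of ASFRs = 0.1413 + 0.1671 + 0.2061 + 0.2312 + 0.2093 + 0.2617 + 0.2275 + 0.2805 = 1.7247
  TFR = 1.7247
Country Y:
  Sum of ASFRs = 0.0453 + 0.0658 + 0.0918 + 0.0996 + 0.1287 + 0.1570 + 0.1791 + 0.1635 = 0.9308
  TFR = 0.9308
Difference = 1.7247 − 0.9308 = 0.7939

0.794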